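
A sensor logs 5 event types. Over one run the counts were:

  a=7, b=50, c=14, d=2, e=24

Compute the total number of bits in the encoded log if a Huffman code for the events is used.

176

Merge the two smallest weights repeatedly:
merge d(2) and a(7): 9
merge 9 and c(14): 23
merge 23 and e(24): 47
merge 47 and b(50): 97
Each symbol's bit-cost is frequency × depth; summing gives 176 bits (equivalently 9 + 23 + 47 + 97).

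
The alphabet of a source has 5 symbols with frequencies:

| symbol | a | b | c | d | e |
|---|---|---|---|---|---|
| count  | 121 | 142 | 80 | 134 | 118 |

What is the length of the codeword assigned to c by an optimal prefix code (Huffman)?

Repeatedly merge the two smallest:
merge c(80) and e(118): 198
merge a(121) and d(134): 255
merge b(142) and 198: 340
merge 255 and 340: 595
The subtree containing c is merged 3 times, so code length = 3.

3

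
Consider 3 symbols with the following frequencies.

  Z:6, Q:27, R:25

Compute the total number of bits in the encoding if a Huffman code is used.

Build the Huffman tree bottom-up:
Z(6) + R(25) → 31
Q(27) + 31 → 58
The encoded length is the sum of every internal node's weight: 31 + 58 = 89 bits.

89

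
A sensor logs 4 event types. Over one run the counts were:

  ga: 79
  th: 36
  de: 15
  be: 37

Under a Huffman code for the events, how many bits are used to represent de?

Build the tree from the bottom:
combine de(15), th(36) → 51
combine be(37), 51 → 88
combine ga(79), 88 → 167
de's leaf is at depth 3, giving a 3-bit codeword.

3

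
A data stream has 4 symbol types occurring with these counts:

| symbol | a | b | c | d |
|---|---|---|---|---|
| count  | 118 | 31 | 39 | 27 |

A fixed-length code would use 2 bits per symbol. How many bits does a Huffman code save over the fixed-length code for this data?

Fixed-length: 2 bits × 215 symbols = 430 bits.
Huffman merges:
merge d(27) and b(31): 58
merge c(39) and 58: 97
merge 97 and a(118): 215
Huffman total = 58 + 97 + 215 = 370 bits.
Saving = 430 − 370 = 60 bits.

60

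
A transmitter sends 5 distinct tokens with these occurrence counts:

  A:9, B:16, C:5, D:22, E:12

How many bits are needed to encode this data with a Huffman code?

142

Greedily combine the two least-frequent nodes:
merge C(5) and A(9): 14
merge E(12) and 14: 26
merge B(16) and D(22): 38
merge 26 and 38: 64
Total encoded bits = sum of merged weights = 14 + 26 + 38 + 64 = 142.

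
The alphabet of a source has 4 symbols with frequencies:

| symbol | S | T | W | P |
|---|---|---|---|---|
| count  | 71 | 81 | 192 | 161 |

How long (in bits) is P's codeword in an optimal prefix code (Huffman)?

2

Build the tree from the bottom:
S(71) + T(81) → 152
152 + P(161) → 313
W(192) + 313 → 505
P sits 2 levels below the root, so its codeword is 2 bits.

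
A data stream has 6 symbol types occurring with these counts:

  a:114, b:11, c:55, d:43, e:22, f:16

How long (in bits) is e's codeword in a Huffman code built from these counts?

Repeatedly merge the two smallest:
combine b(11), f(16) → 27
combine e(22), 27 → 49
combine d(43), 49 → 92
combine c(55), 92 → 147
combine a(114), 147 → 261
The subtree containing e is merged 4 times, so code length = 4.

4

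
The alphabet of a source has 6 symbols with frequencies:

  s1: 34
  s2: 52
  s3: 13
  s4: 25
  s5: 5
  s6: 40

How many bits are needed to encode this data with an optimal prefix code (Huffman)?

Build the Huffman tree bottom-up:
combine s5(5), s3(13) → 18
combine 18, s4(25) → 43
combine s1(34), s6(40) → 74
combine 43, s2(52) → 95
combine 74, 95 → 169
Each symbol's bit-cost is frequency × depth; summing gives 399 bits (equivalently 18 + 43 + 74 + 95 + 169).

399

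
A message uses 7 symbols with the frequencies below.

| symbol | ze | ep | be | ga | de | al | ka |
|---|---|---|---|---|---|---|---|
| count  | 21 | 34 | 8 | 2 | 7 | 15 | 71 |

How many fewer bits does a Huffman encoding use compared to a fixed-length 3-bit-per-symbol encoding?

118

Fixed-length: 3 bits × 158 symbols = 474 bits.
Huffman merges:
merge ga(2) and de(7): 9
merge be(8) and 9: 17
merge al(15) and 17: 32
merge ze(21) and 32: 53
merge ep(34) and 53: 87
merge ka(71) and 87: 158
Huffman total = 9 + 17 + 32 + 53 + 87 + 158 = 356 bits.
Saving = 474 − 356 = 118 bits.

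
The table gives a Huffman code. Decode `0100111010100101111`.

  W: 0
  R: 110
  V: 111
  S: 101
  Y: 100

WYVWSWWSV

Read left to right; each codeword is recognised as soon as it completes (prefix code):
  0→W | 100→Y | 111→V | 0→W | 101→S | 0→W | 0→W | 101→S | 111→V
Decoded message: WYVWSWWSV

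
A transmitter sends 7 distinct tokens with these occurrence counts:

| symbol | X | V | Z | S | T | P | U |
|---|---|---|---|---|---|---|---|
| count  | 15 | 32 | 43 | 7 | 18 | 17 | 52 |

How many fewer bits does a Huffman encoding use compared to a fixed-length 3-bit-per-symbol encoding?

73

Fixed-length: 3 bits × 184 symbols = 552 bits.
Huffman merges:
merge S(7) and X(15): 22
merge P(17) and T(18): 35
merge 22 and V(32): 54
merge 35 and Z(43): 78
merge U(52) and 54: 106
merge 78 and 106: 184
Huffman total = 22 + 35 + 54 + 78 + 106 + 184 = 479 bits.
Saving = 552 − 479 = 73 bits.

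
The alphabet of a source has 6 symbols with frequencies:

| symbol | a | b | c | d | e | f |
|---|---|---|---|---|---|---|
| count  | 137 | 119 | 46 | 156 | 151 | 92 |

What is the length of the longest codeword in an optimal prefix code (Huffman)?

Merge the two lowest-weight nodes at each step:
merge c(46) and f(92): 138
merge b(119) and a(137): 256
merge 138 and e(151): 289
merge d(156) and 256: 412
merge 289 and 412: 701
The first pair merged (c, f) ends up deepest, at depth 3.

3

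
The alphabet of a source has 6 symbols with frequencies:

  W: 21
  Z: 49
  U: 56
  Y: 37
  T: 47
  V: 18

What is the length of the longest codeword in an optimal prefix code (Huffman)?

4

Merge the two lowest-weight nodes at each step:
V(18) + W(21) → 39
Y(37) + 39 → 76
T(47) + Z(49) → 96
U(56) + 76 → 132
96 + 132 → 228
The rarest symbols sit at the bottom; the longest codeword is 4 bits.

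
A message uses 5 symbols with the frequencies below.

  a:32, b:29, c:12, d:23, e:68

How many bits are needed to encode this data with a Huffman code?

356

Merge the two smallest weights repeatedly:
c(12) + d(23) → 35
b(29) + a(32) → 61
35 + 61 → 96
e(68) + 96 → 164
The encoded length is the sum of every internal node's weight: 35 + 61 + 96 + 164 = 356 bits.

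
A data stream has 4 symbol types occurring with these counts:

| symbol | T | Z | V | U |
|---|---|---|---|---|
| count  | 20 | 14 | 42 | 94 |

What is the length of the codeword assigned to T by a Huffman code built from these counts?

3

Huffman merges, smallest pair first:
combine Z(14), T(20) → 34
combine 34, V(42) → 76
combine 76, U(94) → 170
T's leaf is at depth 3, giving a 3-bit codeword.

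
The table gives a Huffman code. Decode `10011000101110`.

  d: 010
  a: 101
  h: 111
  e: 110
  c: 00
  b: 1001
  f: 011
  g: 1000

Read left to right; each codeword is recognised as soon as it completes (prefix code):
  1001→b | 1000→g | 101→a | 110→e
Decoded message: bgae

bgae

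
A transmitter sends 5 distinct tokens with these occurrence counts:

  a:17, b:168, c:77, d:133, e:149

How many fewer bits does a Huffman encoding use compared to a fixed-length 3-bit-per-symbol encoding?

450

Fixed-length: 3 bits × 544 symbols = 1632 bits.
Huffman merges:
merge a(17) and c(77): 94
merge 94 and d(133): 227
merge e(149) and b(168): 317
merge 227 and 317: 544
Huffman total = 94 + 227 + 317 + 544 = 1182 bits.
Saving = 1632 − 1182 = 450 bits.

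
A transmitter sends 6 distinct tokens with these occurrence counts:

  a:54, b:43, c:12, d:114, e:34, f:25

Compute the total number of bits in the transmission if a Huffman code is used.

655

Greedily combine the two least-frequent nodes:
combine c(12), f(25) → 37
combine e(34), 37 → 71
combine b(43), a(54) → 97
combine 71, 97 → 168
combine d(114), 168 → 282
Total encoded bits = sum of merged weights = 37 + 71 + 97 + 168 + 282 = 655.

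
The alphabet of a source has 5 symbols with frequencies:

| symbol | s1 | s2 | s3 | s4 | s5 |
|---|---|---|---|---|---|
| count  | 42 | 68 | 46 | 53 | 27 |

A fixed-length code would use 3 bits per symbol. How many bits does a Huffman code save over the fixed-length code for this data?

167

Fixed-length: 3 bits × 236 symbols = 708 bits.
Huffman merges:
s5(27) + s1(42) → 69
s3(46) + s4(53) → 99
s2(68) + 69 → 137
99 + 137 → 236
Huffman total = 69 + 99 + 137 + 236 = 541 bits.
Saving = 708 − 541 = 167 bits.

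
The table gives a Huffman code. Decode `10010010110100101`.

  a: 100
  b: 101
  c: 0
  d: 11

Read left to right; each codeword is recognised as soon as it completes (prefix code):
  100→a | 100→a | 101→b | 101→b | 0→c | 0→c | 101→b
Decoded message: aabbccb

aabbccb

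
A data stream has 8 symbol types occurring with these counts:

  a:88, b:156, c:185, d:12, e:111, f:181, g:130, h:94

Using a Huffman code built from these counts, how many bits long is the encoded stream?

Greedily combine the two least-frequent nodes:
combine d(12), a(88) → 100
combine h(94), 100 → 194
combine e(111), g(130) → 241
combine b(156), f(181) → 337
combine c(185), 194 → 379
combine 241, 337 → 578
combine 379, 578 → 957
The encoded length is the sum of every internal node's weight: 100 + 194 + 241 + 337 + 379 + 578 + 957 = 2786 bits.

2786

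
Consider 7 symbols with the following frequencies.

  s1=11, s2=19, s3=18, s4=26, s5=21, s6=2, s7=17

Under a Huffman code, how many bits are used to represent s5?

2

Repeatedly merge the two smallest:
combine s6(2), s1(11) → 13
combine 13, s7(17) → 30
combine s3(18), s2(19) → 37
combine s5(21), s4(26) → 47
combine 30, 37 → 67
combine 47, 67 → 114
s5's leaf is at depth 2, giving a 2-bit codeword.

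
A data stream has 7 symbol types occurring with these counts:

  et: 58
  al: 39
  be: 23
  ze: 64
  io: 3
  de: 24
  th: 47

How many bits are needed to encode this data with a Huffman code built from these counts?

678

Merge the two smallest weights repeatedly:
io(3) + be(23) → 26
de(24) + 26 → 50
al(39) + th(47) → 86
50 + et(58) → 108
ze(64) + 86 → 150
108 + 150 → 258
Each symbol's bit-cost is frequency × depth; summing gives 678 bits (equivalently 26 + 50 + 86 + 108 + 150 + 258).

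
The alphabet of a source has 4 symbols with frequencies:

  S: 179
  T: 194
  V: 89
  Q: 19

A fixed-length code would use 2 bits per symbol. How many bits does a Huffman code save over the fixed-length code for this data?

Fixed-length: 2 bits × 481 symbols = 962 bits.
Huffman merges:
merge Q(19) and V(89): 108
merge 108 and S(179): 287
merge T(194) and 287: 481
Huffman total = 108 + 287 + 481 = 876 bits.
Saving = 962 − 876 = 86 bits.

86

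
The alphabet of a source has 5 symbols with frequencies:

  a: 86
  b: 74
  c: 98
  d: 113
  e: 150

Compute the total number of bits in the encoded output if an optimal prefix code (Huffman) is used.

Greedily combine the two least-frequent nodes:
combine b(74), a(86) → 160
combine c(98), d(113) → 211
combine e(150), 160 → 310
combine 211, 310 → 521
The encoded length is the sum of every internal node's weight: 160 + 211 + 310 + 521 = 1202 bits.

1202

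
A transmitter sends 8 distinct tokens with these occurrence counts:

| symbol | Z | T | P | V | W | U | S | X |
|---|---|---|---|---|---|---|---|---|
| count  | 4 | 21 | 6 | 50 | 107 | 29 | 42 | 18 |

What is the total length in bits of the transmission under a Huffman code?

704

Greedily combine the two least-frequent nodes:
merge Z(4) and P(6): 10
merge 10 and X(18): 28
merge T(21) and 28: 49
merge U(29) and S(42): 71
merge 49 and V(50): 99
merge 71 and 99: 170
merge W(107) and 170: 277
The encoded length is the sum of every internal node's weight: 10 + 28 + 49 + 71 + 99 + 170 + 277 = 704 bits.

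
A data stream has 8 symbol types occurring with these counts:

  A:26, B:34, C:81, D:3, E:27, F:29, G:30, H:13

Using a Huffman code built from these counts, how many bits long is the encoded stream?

664

Build the Huffman tree bottom-up:
combine D(3), H(13) → 16
combine 16, A(26) → 42
combine E(27), F(29) → 56
combine G(30), B(34) → 64
combine 42, 56 → 98
combine 64, C(81) → 145
combine 98, 145 → 243
Total encoded bits = sum of merged weights = 16 + 42 + 56 + 64 + 98 + 145 + 243 = 664.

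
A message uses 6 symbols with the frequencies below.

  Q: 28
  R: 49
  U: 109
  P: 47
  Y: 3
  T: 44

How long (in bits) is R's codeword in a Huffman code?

Repeatedly merge the two smallest:
merge Y(3) and Q(28): 31
merge 31 and T(44): 75
merge P(47) and R(49): 96
merge 75 and 96: 171
merge U(109) and 171: 280
The subtree containing R is merged 3 times, so code length = 3.

3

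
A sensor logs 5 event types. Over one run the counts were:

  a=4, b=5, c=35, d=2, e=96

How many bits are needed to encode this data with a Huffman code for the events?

205

Build the Huffman tree bottom-up:
d(2) + a(4) → 6
b(5) + 6 → 11
11 + c(35) → 46
46 + e(96) → 142
Each symbol's bit-cost is frequency × depth; summing gives 205 bits (equivalently 6 + 11 + 46 + 142).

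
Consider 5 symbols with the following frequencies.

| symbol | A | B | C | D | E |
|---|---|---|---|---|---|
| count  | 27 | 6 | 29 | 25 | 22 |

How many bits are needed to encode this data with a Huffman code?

Build the Huffman tree bottom-up:
merge B(6) and E(22): 28
merge D(25) and A(27): 52
merge 28 and C(29): 57
merge 52 and 57: 109
Each symbol's bit-cost is frequency × depth; summing gives 246 bits (equivalently 28 + 52 + 57 + 109).

246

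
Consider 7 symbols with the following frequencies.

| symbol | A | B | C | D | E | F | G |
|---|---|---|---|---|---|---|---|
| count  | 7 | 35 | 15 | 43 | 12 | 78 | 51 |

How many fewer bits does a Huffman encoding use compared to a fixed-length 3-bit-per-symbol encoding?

119

Fixed-length: 3 bits × 241 symbols = 723 bits.
Huffman merges:
combine A(7), E(12) → 19
combine C(15), 19 → 34
combine 34, B(35) → 69
combine D(43), G(51) → 94
combine 69, F(78) → 147
combine 94, 147 → 241
Huffman total = 19 + 34 + 69 + 94 + 147 + 241 = 604 bits.
Saving = 723 − 604 = 119 bits.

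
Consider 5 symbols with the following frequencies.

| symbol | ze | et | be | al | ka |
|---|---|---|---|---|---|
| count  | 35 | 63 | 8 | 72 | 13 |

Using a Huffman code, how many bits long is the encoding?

387

Merge the two smallest weights repeatedly:
combine be(8), ka(13) → 21
combine 21, ze(35) → 56
combine 56, et(63) → 119
combine al(72), 119 → 191
Total encoded bits = sum of merged weights = 21 + 56 + 119 + 191 = 387.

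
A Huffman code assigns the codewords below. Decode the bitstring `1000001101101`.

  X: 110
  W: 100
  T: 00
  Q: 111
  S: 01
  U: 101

Read left to right; each codeword is recognised as soon as it completes (prefix code):
  100→W | 00→T | 01→S | 101→U | 101→U
Decoded message: WTSUU

WTSUU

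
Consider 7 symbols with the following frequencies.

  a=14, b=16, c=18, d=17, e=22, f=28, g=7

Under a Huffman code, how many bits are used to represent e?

Build the tree from the bottom:
merge g(7) and a(14): 21
merge b(16) and d(17): 33
merge c(18) and 21: 39
merge e(22) and f(28): 50
merge 33 and 39: 72
merge 50 and 72: 122
e sits 2 levels below the root, so its codeword is 2 bits.

2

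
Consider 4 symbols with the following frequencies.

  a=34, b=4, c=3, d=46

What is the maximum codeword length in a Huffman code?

Merge the two lowest-weight nodes at each step:
c(3) + b(4) → 7
7 + a(34) → 41
41 + d(46) → 87
The first pair merged (c, b) ends up deepest, at depth 3.

3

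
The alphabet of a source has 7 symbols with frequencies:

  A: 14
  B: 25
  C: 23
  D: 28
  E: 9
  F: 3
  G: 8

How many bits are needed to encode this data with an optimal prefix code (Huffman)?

285

Greedily combine the two least-frequent nodes:
F(3) + G(8) → 11
E(9) + 11 → 20
A(14) + 20 → 34
C(23) + B(25) → 48
D(28) + 34 → 62
48 + 62 → 110
Each symbol's bit-cost is frequency × depth; summing gives 285 bits (equivalently 11 + 20 + 34 + 48 + 62 + 110).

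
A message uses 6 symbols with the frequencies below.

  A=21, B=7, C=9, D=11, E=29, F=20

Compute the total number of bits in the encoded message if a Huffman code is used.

237

Merge the two smallest weights repeatedly:
combine B(7), C(9) → 16
combine D(11), 16 → 27
combine F(20), A(21) → 41
combine 27, E(29) → 56
combine 41, 56 → 97
The encoded length is the sum of every internal node's weight: 16 + 27 + 41 + 56 + 97 = 237 bits.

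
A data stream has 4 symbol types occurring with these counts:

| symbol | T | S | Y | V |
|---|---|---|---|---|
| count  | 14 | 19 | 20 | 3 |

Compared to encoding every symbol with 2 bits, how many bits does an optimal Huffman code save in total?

Fixed-length: 2 bits × 56 symbols = 112 bits.
Huffman merges:
merge V(3) and T(14): 17
merge 17 and S(19): 36
merge Y(20) and 36: 56
Huffman total = 17 + 36 + 56 = 109 bits.
Saving = 112 − 109 = 3 bits.

3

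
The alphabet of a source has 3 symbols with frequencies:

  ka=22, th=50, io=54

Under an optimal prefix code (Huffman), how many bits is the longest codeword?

2

Merge the two lowest-weight nodes at each step:
combine ka(22), th(50) → 72
combine io(54), 72 → 126
The rarest symbols sit at the bottom; the longest codeword is 2 bits.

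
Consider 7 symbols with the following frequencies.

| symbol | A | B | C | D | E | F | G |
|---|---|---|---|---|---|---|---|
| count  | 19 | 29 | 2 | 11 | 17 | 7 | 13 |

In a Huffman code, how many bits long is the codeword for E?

Repeatedly merge the two smallest:
combine C(2), F(7) → 9
combine 9, D(11) → 20
combine G(13), E(17) → 30
combine A(19), 20 → 39
combine B(29), 30 → 59
combine 39, 59 → 98
E sits 3 levels below the root, so its codeword is 3 bits.

3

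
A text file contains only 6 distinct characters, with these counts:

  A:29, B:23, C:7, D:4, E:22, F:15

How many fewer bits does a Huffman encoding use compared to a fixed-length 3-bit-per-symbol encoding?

63

Fixed-length: 3 bits × 100 symbols = 300 bits.
Huffman merges:
merge D(4) and C(7): 11
merge 11 and F(15): 26
merge E(22) and B(23): 45
merge 26 and A(29): 55
merge 45 and 55: 100
Huffman total = 11 + 26 + 45 + 55 + 100 = 237 bits.
Saving = 300 − 237 = 63 bits.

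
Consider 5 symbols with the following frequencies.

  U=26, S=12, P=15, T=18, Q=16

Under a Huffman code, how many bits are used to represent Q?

2

Repeatedly merge the two smallest:
combine S(12), P(15) → 27
combine Q(16), T(18) → 34
combine U(26), 27 → 53
combine 34, 53 → 87
The subtree containing Q is merged 2 times, so code length = 2.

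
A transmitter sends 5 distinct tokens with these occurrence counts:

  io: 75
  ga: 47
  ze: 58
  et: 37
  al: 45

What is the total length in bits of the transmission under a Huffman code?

606

Merge the two smallest weights repeatedly:
merge et(37) and al(45): 82
merge ga(47) and ze(58): 105
merge io(75) and 82: 157
merge 105 and 157: 262
Total encoded bits = sum of merged weights = 82 + 105 + 157 + 262 = 606.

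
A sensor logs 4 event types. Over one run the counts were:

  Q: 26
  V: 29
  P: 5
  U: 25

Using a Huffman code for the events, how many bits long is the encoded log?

170

Merge the two smallest weights repeatedly:
merge P(5) and U(25): 30
merge Q(26) and V(29): 55
merge 30 and 55: 85
Total encoded bits = sum of merged weights = 30 + 55 + 85 = 170.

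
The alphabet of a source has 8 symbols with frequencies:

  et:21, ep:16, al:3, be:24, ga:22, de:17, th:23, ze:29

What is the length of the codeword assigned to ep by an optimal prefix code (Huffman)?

4

Repeatedly merge the two smallest:
combine al(3), ep(16) → 19
combine de(17), 19 → 36
combine et(21), ga(22) → 43
combine th(23), be(24) → 47
combine ze(29), 36 → 65
combine 43, 47 → 90
combine 65, 90 → 155
ep's leaf is at depth 4, giving a 4-bit codeword.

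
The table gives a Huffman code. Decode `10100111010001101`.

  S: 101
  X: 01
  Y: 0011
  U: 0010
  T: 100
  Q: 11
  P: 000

SYSPQX

Read left to right; each codeword is recognised as soon as it completes (prefix code):
  101→S | 0011→Y | 101→S | 000→P | 11→Q | 01→X
Decoded message: SYSPQX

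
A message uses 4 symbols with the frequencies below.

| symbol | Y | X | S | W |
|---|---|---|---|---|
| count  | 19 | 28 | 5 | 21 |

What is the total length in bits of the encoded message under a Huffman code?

142

Build the Huffman tree bottom-up:
merge S(5) and Y(19): 24
merge W(21) and 24: 45
merge X(28) and 45: 73
The encoded length is the sum of every internal node's weight: 24 + 45 + 73 = 142 bits.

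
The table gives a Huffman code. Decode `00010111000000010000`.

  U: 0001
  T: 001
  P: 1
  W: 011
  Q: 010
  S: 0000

Read left to right; each codeword is recognised as soon as it completes (prefix code):
  0001→U | 011→W | 1→P | 0000→S | 0001→U | 0000→S
Decoded message: UWPSUS

UWPSUS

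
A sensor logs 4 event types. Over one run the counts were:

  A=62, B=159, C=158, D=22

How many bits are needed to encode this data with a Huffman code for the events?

727

Build the Huffman tree bottom-up:
combine D(22), A(62) → 84
combine 84, C(158) → 242
combine B(159), 242 → 401
Each symbol's bit-cost is frequency × depth; summing gives 727 bits (equivalently 84 + 242 + 401).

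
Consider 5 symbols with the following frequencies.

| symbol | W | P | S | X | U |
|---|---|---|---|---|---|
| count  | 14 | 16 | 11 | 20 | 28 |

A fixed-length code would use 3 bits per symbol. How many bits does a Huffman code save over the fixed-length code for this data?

64

Fixed-length: 3 bits × 89 symbols = 267 bits.
Huffman merges:
S(11) + W(14) → 25
P(16) + X(20) → 36
25 + U(28) → 53
36 + 53 → 89
Huffman total = 25 + 36 + 53 + 89 = 203 bits.
Saving = 267 − 203 = 64 bits.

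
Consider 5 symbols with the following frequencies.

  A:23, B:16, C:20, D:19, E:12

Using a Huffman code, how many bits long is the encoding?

208

Greedily combine the two least-frequent nodes:
E(12) + B(16) → 28
D(19) + C(20) → 39
A(23) + 28 → 51
39 + 51 → 90
Each symbol's bit-cost is frequency × depth; summing gives 208 bits (equivalently 28 + 39 + 51 + 90).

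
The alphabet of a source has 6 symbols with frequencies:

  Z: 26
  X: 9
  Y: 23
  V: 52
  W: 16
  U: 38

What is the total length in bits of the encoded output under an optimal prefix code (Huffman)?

401

Greedily combine the two least-frequent nodes:
combine X(9), W(16) → 25
combine Y(23), 25 → 48
combine Z(26), U(38) → 64
combine 48, V(52) → 100
combine 64, 100 → 164
The encoded length is the sum of every internal node's weight: 25 + 48 + 64 + 100 + 164 = 401 bits.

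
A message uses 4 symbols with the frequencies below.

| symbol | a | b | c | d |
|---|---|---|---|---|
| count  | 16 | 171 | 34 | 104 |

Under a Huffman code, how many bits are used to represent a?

3

Huffman merges, smallest pair first:
merge a(16) and c(34): 50
merge 50 and d(104): 154
merge 154 and b(171): 325
The subtree containing a is merged 3 times, so code length = 3.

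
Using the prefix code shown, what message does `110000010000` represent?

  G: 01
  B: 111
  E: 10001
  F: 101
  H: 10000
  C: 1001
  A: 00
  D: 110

Read left to right; each codeword is recognised as soon as it completes (prefix code):
  110→D | 00→A | 00→A | 10000→H
Decoded message: DAAH

DAAH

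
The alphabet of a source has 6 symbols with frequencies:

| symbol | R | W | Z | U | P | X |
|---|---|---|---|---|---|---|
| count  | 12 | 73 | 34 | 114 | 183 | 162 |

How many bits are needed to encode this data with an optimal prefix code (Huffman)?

1321

Build the Huffman tree bottom-up:
merge R(12) and Z(34): 46
merge 46 and W(73): 119
merge U(114) and 119: 233
merge X(162) and P(183): 345
merge 233 and 345: 578
Each symbol's bit-cost is frequency × depth; summing gives 1321 bits (equivalently 46 + 119 + 233 + 345 + 578).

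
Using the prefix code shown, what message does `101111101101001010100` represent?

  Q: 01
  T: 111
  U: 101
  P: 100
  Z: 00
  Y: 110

UTUUZUQZ

Read left to right; each codeword is recognised as soon as it completes (prefix code):
  101→U | 111→T | 101→U | 101→U | 00→Z | 101→U | 01→Q | 00→Z
Decoded message: UTUUZUQZ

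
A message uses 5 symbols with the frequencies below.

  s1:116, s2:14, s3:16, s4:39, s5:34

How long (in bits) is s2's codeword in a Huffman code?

4

Build the tree from the bottom:
combine s2(14), s3(16) → 30
combine 30, s5(34) → 64
combine s4(39), 64 → 103
combine 103, s1(116) → 219
The subtree containing s2 is merged 4 times, so code length = 4.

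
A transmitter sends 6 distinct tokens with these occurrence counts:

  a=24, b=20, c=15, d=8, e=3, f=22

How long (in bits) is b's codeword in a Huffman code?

Huffman merges, smallest pair first:
e(3) + d(8) → 11
11 + c(15) → 26
b(20) + f(22) → 42
a(24) + 26 → 50
42 + 50 → 92
The subtree containing b is merged 2 times, so code length = 2.

2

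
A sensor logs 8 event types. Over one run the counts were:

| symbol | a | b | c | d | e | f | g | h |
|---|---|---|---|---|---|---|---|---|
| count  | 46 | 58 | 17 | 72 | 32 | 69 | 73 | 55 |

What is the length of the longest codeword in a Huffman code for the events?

Merge the two lowest-weight nodes at each step:
merge c(17) and e(32): 49
merge a(46) and 49: 95
merge h(55) and b(58): 113
merge f(69) and d(72): 141
merge g(73) and 95: 168
merge 113 and 141: 254
merge 168 and 254: 422
The rarest symbols sit at the bottom; the longest codeword is 4 bits.

4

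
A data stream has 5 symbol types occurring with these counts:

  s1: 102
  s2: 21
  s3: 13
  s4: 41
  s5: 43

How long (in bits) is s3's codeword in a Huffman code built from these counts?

4

Build the tree from the bottom:
combine s3(13), s2(21) → 34
combine 34, s4(41) → 75
combine s5(43), 75 → 118
combine s1(102), 118 → 220
s3's leaf is at depth 4, giving a 4-bit codeword.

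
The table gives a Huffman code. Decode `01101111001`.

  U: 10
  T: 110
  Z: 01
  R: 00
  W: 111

Read left to right; each codeword is recognised as soon as it completes (prefix code):
  01→Z | 10→U | 111→W | 10→U | 01→Z
Decoded message: ZUWUZ

ZUWUZ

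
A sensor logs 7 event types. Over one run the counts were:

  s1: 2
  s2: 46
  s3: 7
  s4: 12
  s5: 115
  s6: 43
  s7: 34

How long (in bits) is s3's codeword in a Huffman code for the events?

Build the tree from the bottom:
s1(2) + s3(7) → 9
9 + s4(12) → 21
21 + s7(34) → 55
s6(43) + s2(46) → 89
55 + 89 → 144
s5(115) + 144 → 259
s3 sits 5 levels below the root, so its codeword is 5 bits.

5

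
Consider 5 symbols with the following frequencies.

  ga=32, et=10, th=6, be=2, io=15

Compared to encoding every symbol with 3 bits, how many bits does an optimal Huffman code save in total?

Fixed-length: 3 bits × 65 symbols = 195 bits.
Huffman merges:
be(2) + th(6) → 8
8 + et(10) → 18
io(15) + 18 → 33
ga(32) + 33 → 65
Huffman total = 8 + 18 + 33 + 65 = 124 bits.
Saving = 195 − 124 = 71 bits.

71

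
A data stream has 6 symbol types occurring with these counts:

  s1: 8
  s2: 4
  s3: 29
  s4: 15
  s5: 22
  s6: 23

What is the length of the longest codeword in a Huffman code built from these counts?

Merge the two lowest-weight nodes at each step:
combine s2(4), s1(8) → 12
combine 12, s4(15) → 27
combine s5(22), s6(23) → 45
combine 27, s3(29) → 56
combine 45, 56 → 101
The rarest symbols sit at the bottom; the longest codeword is 4 bits.

4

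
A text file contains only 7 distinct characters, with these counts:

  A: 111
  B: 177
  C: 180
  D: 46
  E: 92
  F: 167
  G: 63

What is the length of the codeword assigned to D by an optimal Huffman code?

4

Repeatedly merge the two smallest:
merge D(46) and G(63): 109
merge E(92) and 109: 201
merge A(111) and F(167): 278
merge B(177) and C(180): 357
merge 201 and 278: 479
merge 357 and 479: 836
D's leaf is at depth 4, giving a 4-bit codeword.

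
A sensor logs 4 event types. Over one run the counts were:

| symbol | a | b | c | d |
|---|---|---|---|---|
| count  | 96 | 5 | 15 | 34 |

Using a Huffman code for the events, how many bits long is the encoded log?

Build the Huffman tree bottom-up:
b(5) + c(15) → 20
20 + d(34) → 54
54 + a(96) → 150
Total encoded bits = sum of merged weights = 20 + 54 + 150 = 224.

224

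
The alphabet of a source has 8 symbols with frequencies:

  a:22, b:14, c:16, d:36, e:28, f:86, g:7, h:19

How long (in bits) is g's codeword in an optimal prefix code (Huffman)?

Repeatedly merge the two smallest:
g(7) + b(14) → 21
c(16) + h(19) → 35
21 + a(22) → 43
e(28) + 35 → 63
d(36) + 43 → 79
63 + 79 → 142
f(86) + 142 → 228
g sits 5 levels below the root, so its codeword is 5 bits.

5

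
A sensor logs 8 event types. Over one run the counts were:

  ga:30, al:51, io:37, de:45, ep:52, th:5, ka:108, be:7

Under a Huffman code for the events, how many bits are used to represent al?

3

Huffman merges, smallest pair first:
merge th(5) and be(7): 12
merge 12 and ga(30): 42
merge io(37) and 42: 79
merge de(45) and al(51): 96
merge ep(52) and 79: 131
merge 96 and ka(108): 204
merge 131 and 204: 335
al's leaf is at depth 3, giving a 3-bit codeword.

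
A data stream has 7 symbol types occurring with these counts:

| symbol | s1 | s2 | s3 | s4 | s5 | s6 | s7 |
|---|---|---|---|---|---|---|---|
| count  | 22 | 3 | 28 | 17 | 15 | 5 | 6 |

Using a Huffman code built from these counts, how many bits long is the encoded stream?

243

Build the Huffman tree bottom-up:
s2(3) + s6(5) → 8
s7(6) + 8 → 14
14 + s5(15) → 29
s4(17) + s1(22) → 39
s3(28) + 29 → 57
39 + 57 → 96
Total encoded bits = sum of merged weights = 8 + 14 + 29 + 39 + 57 + 96 = 243.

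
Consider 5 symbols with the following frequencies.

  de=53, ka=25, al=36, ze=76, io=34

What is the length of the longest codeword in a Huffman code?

Merge the two lowest-weight nodes at each step:
merge ka(25) and io(34): 59
merge al(36) and de(53): 89
merge 59 and ze(76): 135
merge 89 and 135: 224
The first pair merged (ka, io) ends up deepest, at depth 3.

3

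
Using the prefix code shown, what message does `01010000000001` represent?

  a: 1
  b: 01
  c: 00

bbccccb

Read left to right; each codeword is recognised as soon as it completes (prefix code):
  01→b | 01→b | 00→c | 00→c | 00→c | 00→c | 01→b
Decoded message: bbccccb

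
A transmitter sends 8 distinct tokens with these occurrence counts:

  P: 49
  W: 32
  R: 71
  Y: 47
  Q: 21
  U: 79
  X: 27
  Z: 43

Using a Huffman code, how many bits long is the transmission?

Build the Huffman tree bottom-up:
Q(21) + X(27) → 48
W(32) + Z(43) → 75
Y(47) + 48 → 95
P(49) + R(71) → 120
75 + U(79) → 154
95 + 120 → 215
154 + 215 → 369
Each symbol's bit-cost is frequency × depth; summing gives 1076 bits (equivalently 48 + 75 + 95 + 120 + 154 + 215 + 369).

1076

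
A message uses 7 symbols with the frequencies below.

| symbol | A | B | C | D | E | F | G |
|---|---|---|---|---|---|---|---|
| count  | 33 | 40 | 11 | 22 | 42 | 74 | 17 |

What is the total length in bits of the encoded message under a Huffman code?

Build the Huffman tree bottom-up:
combine C(11), G(17) → 28
combine D(22), 28 → 50
combine A(33), B(40) → 73
combine E(42), 50 → 92
combine 73, F(74) → 147
combine 92, 147 → 239
Each symbol's bit-cost is frequency × depth; summing gives 629 bits (equivalently 28 + 50 + 73 + 92 + 147 + 239).

629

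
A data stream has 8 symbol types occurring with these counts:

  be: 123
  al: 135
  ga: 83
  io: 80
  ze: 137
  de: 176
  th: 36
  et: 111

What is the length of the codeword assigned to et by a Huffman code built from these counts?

3

Build the tree from the bottom:
combine th(36), io(80) → 116
combine ga(83), et(111) → 194
combine 116, be(123) → 239
combine al(135), ze(137) → 272
combine de(176), 194 → 370
combine 239, 272 → 511
combine 370, 511 → 881
et's leaf is at depth 3, giving a 3-bit codeword.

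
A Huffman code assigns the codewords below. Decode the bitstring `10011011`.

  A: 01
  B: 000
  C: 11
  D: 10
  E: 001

Read left to right; each codeword is recognised as soon as it completes (prefix code):
  10→D | 01→A | 10→D | 11→C
Decoded message: DADC

DADC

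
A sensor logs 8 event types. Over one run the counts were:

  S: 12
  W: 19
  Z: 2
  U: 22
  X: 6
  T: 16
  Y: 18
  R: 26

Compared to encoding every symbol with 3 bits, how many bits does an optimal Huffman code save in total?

20

Fixed-length: 3 bits × 121 symbols = 363 bits.
Huffman merges:
merge Z(2) and X(6): 8
merge 8 and S(12): 20
merge T(16) and Y(18): 34
merge W(19) and 20: 39
merge U(22) and R(26): 48
merge 34 and 39: 73
merge 48 and 73: 121
Huffman total = 8 + 20 + 34 + 39 + 48 + 73 + 121 = 343 bits.
Saving = 363 − 343 = 20 bits.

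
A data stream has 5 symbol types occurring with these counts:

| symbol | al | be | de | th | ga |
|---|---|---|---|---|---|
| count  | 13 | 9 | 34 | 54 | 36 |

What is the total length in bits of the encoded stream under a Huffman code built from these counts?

314

Build the Huffman tree bottom-up:
combine be(9), al(13) → 22
combine 22, de(34) → 56
combine ga(36), th(54) → 90
combine 56, 90 → 146
Total encoded bits = sum of merged weights = 22 + 56 + 90 + 146 = 314.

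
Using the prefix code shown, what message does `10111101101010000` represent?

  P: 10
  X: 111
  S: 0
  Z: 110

PXPZPPSSS

Read left to right; each codeword is recognised as soon as it completes (prefix code):
  10→P | 111→X | 10→P | 110→Z | 10→P | 10→P | 0→S | 0→S | 0→S
Decoded message: PXPZPPSSS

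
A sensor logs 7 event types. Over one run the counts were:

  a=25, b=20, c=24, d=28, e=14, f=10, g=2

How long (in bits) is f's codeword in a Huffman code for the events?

4

Huffman merges, smallest pair first:
g(2) + f(10) → 12
12 + e(14) → 26
b(20) + c(24) → 44
a(25) + 26 → 51
d(28) + 44 → 72
51 + 72 → 123
The subtree containing f is merged 4 times, so code length = 4.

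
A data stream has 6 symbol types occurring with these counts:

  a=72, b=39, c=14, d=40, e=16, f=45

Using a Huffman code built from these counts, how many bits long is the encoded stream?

Build the Huffman tree bottom-up:
c(14) + e(16) → 30
30 + b(39) → 69
d(40) + f(45) → 85
69 + a(72) → 141
85 + 141 → 226
Total encoded bits = sum of merged weights = 30 + 69 + 85 + 141 + 226 = 551.

551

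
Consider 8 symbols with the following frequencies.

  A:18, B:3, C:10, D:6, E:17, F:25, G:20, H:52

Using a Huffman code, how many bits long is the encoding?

Merge the two smallest weights repeatedly:
B(3) + D(6) → 9
9 + C(10) → 19
E(17) + A(18) → 35
19 + G(20) → 39
F(25) + 35 → 60
39 + H(52) → 91
60 + 91 → 151
Each symbol's bit-cost is frequency × depth; summing gives 404 bits (equivalently 9 + 19 + 35 + 39 + 60 + 91 + 151).

404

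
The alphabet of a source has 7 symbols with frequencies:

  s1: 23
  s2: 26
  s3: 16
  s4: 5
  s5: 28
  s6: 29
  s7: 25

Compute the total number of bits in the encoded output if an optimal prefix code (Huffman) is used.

Merge the two smallest weights repeatedly:
combine s4(5), s3(16) → 21
combine 21, s1(23) → 44
combine s7(25), s2(26) → 51
combine s5(28), s6(29) → 57
combine 44, 51 → 95
combine 57, 95 → 152
The encoded length is the sum of every internal node's weight: 21 + 44 + 51 + 57 + 95 + 152 = 420 bits.

420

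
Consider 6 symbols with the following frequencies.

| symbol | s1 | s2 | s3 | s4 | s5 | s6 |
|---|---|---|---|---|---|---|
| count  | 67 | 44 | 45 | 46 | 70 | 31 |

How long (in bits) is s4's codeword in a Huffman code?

3

Build the tree from the bottom:
combine s6(31), s2(44) → 75
combine s3(45), s4(46) → 91
combine s1(67), s5(70) → 137
combine 75, 91 → 166
combine 137, 166 → 303
s4's leaf is at depth 3, giving a 3-bit codeword.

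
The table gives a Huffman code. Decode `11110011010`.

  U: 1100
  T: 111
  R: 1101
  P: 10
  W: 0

Read left to right; each codeword is recognised as soon as it completes (prefix code):
  111→T | 10→P | 0→W | 1101→R | 0→W
Decoded message: TPWRW

TPWRW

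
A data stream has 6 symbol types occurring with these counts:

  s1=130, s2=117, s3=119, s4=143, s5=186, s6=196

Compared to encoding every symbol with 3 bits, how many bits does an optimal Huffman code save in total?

382

Fixed-length: 3 bits × 891 symbols = 2673 bits.
Huffman merges:
s2(117) + s3(119) → 236
s1(130) + s4(143) → 273
s5(186) + s6(196) → 382
236 + 273 → 509
382 + 509 → 891
Huffman total = 236 + 273 + 382 + 509 + 891 = 2291 bits.
Saving = 2673 − 2291 = 382 bits.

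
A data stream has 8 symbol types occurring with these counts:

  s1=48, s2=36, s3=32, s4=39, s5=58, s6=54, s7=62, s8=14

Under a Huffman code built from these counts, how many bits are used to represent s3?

4

Build the tree from the bottom:
s8(14) + s3(32) → 46
s2(36) + s4(39) → 75
46 + s1(48) → 94
s6(54) + s5(58) → 112
s7(62) + 75 → 137
94 + 112 → 206
137 + 206 → 343
The subtree containing s3 is merged 4 times, so code length = 4.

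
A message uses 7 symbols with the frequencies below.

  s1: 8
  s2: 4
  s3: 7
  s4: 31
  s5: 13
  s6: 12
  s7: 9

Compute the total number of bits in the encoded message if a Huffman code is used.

218

Merge the two smallest weights repeatedly:
merge s2(4) and s3(7): 11
merge s1(8) and s7(9): 17
merge 11 and s6(12): 23
merge s5(13) and 17: 30
merge 23 and 30: 53
merge s4(31) and 53: 84
Each symbol's bit-cost is frequency × depth; summing gives 218 bits (equivalently 11 + 17 + 23 + 30 + 53 + 84).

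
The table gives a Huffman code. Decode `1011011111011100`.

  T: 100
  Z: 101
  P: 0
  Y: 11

ZZYYPYT

Read left to right; each codeword is recognised as soon as it completes (prefix code):
  101→Z | 101→Z | 11→Y | 11→Y | 0→P | 11→Y | 100→T
Decoded message: ZZYYPYT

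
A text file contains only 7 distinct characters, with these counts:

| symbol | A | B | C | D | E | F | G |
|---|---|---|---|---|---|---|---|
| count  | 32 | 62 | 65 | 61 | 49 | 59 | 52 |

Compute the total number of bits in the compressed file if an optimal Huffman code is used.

Greedily combine the two least-frequent nodes:
A(32) + E(49) → 81
G(52) + F(59) → 111
D(61) + B(62) → 123
C(65) + 81 → 146
111 + 123 → 234
146 + 234 → 380
The encoded length is the sum of every internal node's weight: 81 + 111 + 123 + 146 + 234 + 380 = 1075 bits.

1075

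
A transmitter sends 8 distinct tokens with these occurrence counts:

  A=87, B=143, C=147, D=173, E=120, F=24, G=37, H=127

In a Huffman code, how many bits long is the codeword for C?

3

Huffman merges, smallest pair first:
merge F(24) and G(37): 61
merge 61 and A(87): 148
merge E(120) and H(127): 247
merge B(143) and C(147): 290
merge 148 and D(173): 321
merge 247 and 290: 537
merge 321 and 537: 858
C sits 3 levels below the root, so its codeword is 3 bits.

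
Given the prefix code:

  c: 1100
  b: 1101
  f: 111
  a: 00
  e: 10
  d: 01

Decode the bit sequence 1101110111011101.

Read left to right; each codeword is recognised as soon as it completes (prefix code):
  1101→b | 1101→b | 1101→b | 1101→b
Decoded message: bbbb

bbbb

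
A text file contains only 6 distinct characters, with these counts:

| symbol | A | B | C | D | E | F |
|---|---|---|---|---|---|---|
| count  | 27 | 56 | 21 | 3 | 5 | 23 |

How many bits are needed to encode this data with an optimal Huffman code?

301

Greedily combine the two least-frequent nodes:
merge D(3) and E(5): 8
merge 8 and C(21): 29
merge F(23) and A(27): 50
merge 29 and 50: 79
merge B(56) and 79: 135
Each symbol's bit-cost is frequency × depth; summing gives 301 bits (equivalently 8 + 29 + 50 + 79 + 135).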